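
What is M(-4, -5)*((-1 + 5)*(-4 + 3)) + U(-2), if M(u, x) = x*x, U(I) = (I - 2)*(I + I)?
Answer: -84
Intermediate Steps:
U(I) = 2*I*(-2 + I) (U(I) = (-2 + I)*(2*I) = 2*I*(-2 + I))
M(u, x) = x²
M(-4, -5)*((-1 + 5)*(-4 + 3)) + U(-2) = (-5)²*((-1 + 5)*(-4 + 3)) + 2*(-2)*(-2 - 2) = 25*(4*(-1)) + 2*(-2)*(-4) = 25*(-4) + 16 = -100 + 16 = -84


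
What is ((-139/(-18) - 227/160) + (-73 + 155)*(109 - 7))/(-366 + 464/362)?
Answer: -2181635897/95060160 ≈ -22.950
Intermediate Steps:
((-139/(-18) - 227/160) + (-73 + 155)*(109 - 7))/(-366 + 464/362) = ((-139*(-1/18) - 227*1/160) + 82*102)/(-366 + 464*(1/362)) = ((139/18 - 227/160) + 8364)/(-366 + 232/181) = (9077/1440 + 8364)/(-66014/181) = (12053237/1440)*(-181/66014) = -2181635897/95060160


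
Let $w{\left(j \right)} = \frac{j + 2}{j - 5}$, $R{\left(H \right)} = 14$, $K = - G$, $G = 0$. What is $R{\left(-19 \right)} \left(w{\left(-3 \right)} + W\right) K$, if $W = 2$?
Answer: $0$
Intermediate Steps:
$K = 0$ ($K = \left(-1\right) 0 = 0$)
$w{\left(j \right)} = \frac{2 + j}{-5 + j}$
$R{\left(-19 \right)} \left(w{\left(-3 \right)} + W\right) K = 14 \left(\frac{2 - 3}{-5 - 3} + 2\right) 0 = 14 \left(\frac{1}{-8} \left(-1\right) + 2\right) 0 = 14 \left(\left(- \frac{1}{8}\right) \left(-1\right) + 2\right) 0 = 14 \left(\frac{1}{8} + 2\right) 0 = 14 \cdot \frac{17}{8} \cdot 0 = 14 \cdot 0 = 0$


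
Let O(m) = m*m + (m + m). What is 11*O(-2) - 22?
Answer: -22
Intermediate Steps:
O(m) = m**2 + 2*m
11*O(-2) - 22 = 11*(-2*(2 - 2)) - 22 = 11*(-2*0) - 22 = 11*0 - 22 = 0 - 22 = -22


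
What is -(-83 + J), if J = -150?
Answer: 233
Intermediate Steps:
-(-83 + J) = -(-83 - 150) = -1*(-233) = 233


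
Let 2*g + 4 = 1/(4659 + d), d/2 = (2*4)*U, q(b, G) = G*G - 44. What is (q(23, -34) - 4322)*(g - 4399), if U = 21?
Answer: 4704360823/333 ≈ 1.4127e+7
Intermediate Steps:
q(b, G) = -44 + G² (q(b, G) = G² - 44 = -44 + G²)
d = 336 (d = 2*((2*4)*21) = 2*(8*21) = 2*168 = 336)
g = -19979/9990 (g = -2 + 1/(2*(4659 + 336)) = -2 + (½)/4995 = -2 + (½)*(1/4995) = -2 + 1/9990 = -19979/9990 ≈ -1.9999)
(q(23, -34) - 4322)*(g - 4399) = ((-44 + (-34)²) - 4322)*(-19979/9990 - 4399) = ((-44 + 1156) - 4322)*(-43965989/9990) = (1112 - 4322)*(-43965989/9990) = -3210*(-43965989/9990) = 4704360823/333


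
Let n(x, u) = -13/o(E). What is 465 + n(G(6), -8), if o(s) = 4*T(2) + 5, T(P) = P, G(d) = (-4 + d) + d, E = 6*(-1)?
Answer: 464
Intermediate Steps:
E = -6
G(d) = -4 + 2*d
o(s) = 13 (o(s) = 4*2 + 5 = 8 + 5 = 13)
n(x, u) = -1 (n(x, u) = -13/13 = -13*1/13 = -1)
465 + n(G(6), -8) = 465 - 1 = 464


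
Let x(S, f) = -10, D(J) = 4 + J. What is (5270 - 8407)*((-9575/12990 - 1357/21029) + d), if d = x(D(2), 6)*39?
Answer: 66977457720937/54633342 ≈ 1.2259e+6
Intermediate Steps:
d = -390 (d = -10*39 = -390)
(5270 - 8407)*((-9575/12990 - 1357/21029) + d) = (5270 - 8407)*((-9575/12990 - 1357/21029) - 390) = -3137*((-9575*1/12990 - 1357*1/21029) - 390) = -3137*((-1915/2598 - 1357/21029) - 390) = -3137*(-43796021/54633342 - 390) = -3137*(-21350799401/54633342) = 66977457720937/54633342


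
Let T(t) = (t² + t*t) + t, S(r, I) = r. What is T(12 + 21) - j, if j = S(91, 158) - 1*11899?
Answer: 14019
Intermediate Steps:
T(t) = t + 2*t² (T(t) = (t² + t²) + t = 2*t² + t = t + 2*t²)
j = -11808 (j = 91 - 1*11899 = 91 - 11899 = -11808)
T(12 + 21) - j = (12 + 21)*(1 + 2*(12 + 21)) - 1*(-11808) = 33*(1 + 2*33) + 11808 = 33*(1 + 66) + 11808 = 33*67 + 11808 = 2211 + 11808 = 14019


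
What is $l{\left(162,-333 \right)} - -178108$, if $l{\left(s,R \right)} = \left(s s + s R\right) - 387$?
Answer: $150019$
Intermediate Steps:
$l{\left(s,R \right)} = -387 + s^{2} + R s$ ($l{\left(s,R \right)} = \left(s^{2} + R s\right) - 387 = -387 + s^{2} + R s$)
$l{\left(162,-333 \right)} - -178108 = \left(-387 + 162^{2} - 53946\right) - -178108 = \left(-387 + 26244 - 53946\right) + 178108 = -28089 + 178108 = 150019$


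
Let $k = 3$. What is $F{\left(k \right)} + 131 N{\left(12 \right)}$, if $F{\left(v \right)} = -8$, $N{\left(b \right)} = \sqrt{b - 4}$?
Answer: $-8 + 262 \sqrt{2} \approx 362.52$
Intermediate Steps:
$N{\left(b \right)} = \sqrt{-4 + b}$
$F{\left(k \right)} + 131 N{\left(12 \right)} = -8 + 131 \sqrt{-4 + 12} = -8 + 131 \sqrt{8} = -8 + 131 \cdot 2 \sqrt{2} = -8 + 262 \sqrt{2}$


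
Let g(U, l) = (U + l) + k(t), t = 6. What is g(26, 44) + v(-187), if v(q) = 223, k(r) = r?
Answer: 299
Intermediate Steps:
g(U, l) = 6 + U + l (g(U, l) = (U + l) + 6 = 6 + U + l)
g(26, 44) + v(-187) = (6 + 26 + 44) + 223 = 76 + 223 = 299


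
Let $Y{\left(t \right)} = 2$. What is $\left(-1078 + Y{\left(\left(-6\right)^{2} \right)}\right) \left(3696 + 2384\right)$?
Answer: $-6542080$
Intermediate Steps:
$\left(-1078 + Y{\left(\left(-6\right)^{2} \right)}\right) \left(3696 + 2384\right) = \left(-1078 + 2\right) \left(3696 + 2384\right) = \left(-1076\right) 6080 = -6542080$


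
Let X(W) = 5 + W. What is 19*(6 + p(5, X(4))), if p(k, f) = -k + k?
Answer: 114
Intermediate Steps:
p(k, f) = 0
19*(6 + p(5, X(4))) = 19*(6 + 0) = 19*6 = 114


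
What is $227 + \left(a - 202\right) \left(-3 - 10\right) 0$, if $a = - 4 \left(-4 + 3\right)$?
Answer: $227$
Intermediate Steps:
$a = 4$ ($a = \left(-4\right) \left(-1\right) = 4$)
$227 + \left(a - 202\right) \left(-3 - 10\right) 0 = 227 + \left(4 - 202\right) \left(-3 - 10\right) 0 = 227 - 198 \left(\left(-13\right) 0\right) = 227 - 0 = 227 + 0 = 227$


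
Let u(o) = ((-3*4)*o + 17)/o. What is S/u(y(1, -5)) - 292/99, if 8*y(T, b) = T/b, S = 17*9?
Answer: -217211/68508 ≈ -3.1706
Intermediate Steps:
S = 153
y(T, b) = T/(8*b) (y(T, b) = (T/b)/8 = T/(8*b))
u(o) = (17 - 12*o)/o (u(o) = (-12*o + 17)/o = (17 - 12*o)/o)
S/u(y(1, -5)) - 292/99 = 153/(-12 + 17/(((⅛)*1/(-5)))) - 292/99 = 153/(-12 + 17/(((⅛)*1*(-⅕)))) - 292*1/99 = 153/(-12 + 17/(-1/40)) - 292/99 = 153/(-12 + 17*(-40)) - 292/99 = 153/(-12 - 680) - 292/99 = 153/(-692) - 292/99 = 153*(-1/692) - 292/99 = -153/692 - 292/99 = -217211/68508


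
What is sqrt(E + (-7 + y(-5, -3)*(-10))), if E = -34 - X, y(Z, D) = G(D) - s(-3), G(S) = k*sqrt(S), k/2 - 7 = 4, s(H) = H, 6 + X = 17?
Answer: sqrt(-82 - 220*I*sqrt(3)) ≈ 12.405 - 15.359*I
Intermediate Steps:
X = 11 (X = -6 + 17 = 11)
k = 22 (k = 14 + 2*4 = 14 + 8 = 22)
G(S) = 22*sqrt(S)
y(Z, D) = 3 + 22*sqrt(D) (y(Z, D) = 22*sqrt(D) - 1*(-3) = 22*sqrt(D) + 3 = 3 + 22*sqrt(D))
E = -45 (E = -34 - 1*11 = -34 - 11 = -45)
sqrt(E + (-7 + y(-5, -3)*(-10))) = sqrt(-45 + (-7 + (3 + 22*sqrt(-3))*(-10))) = sqrt(-45 + (-7 + (3 + 22*(I*sqrt(3)))*(-10))) = sqrt(-45 + (-7 + (3 + 22*I*sqrt(3))*(-10))) = sqrt(-45 + (-7 + (-30 - 220*I*sqrt(3)))) = sqrt(-45 + (-37 - 220*I*sqrt(3))) = sqrt(-82 - 220*I*sqrt(3))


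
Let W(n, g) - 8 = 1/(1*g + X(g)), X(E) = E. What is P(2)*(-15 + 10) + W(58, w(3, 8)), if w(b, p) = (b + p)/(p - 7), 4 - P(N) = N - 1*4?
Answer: -483/22 ≈ -21.955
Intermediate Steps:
P(N) = 8 - N (P(N) = 4 - (N - 1*4) = 4 - (N - 4) = 4 - (-4 + N) = 4 + (4 - N) = 8 - N)
w(b, p) = (b + p)/(-7 + p)
W(n, g) = 8 + 1/(2*g) (W(n, g) = 8 + 1/(1*g + g) = 8 + 1/(g + g) = 8 + 1/(2*g))
P(2)*(-15 + 10) + W(58, w(3, 8)) = (8 - 1*2)*(-15 + 10) + (8 + 1/(2*(((3 + 8)/(-7 + 8))))) = (8 - 2)*(-5) + (8 + 1/(2*((11/1)))) = 6*(-5) + (8 + 1/(2*((1*11)))) = -30 + (8 + (1/2)/11) = -30 + (8 + (1/2)*(1/11)) = -30 + (8 + 1/22) = -30 + 177/22 = -483/22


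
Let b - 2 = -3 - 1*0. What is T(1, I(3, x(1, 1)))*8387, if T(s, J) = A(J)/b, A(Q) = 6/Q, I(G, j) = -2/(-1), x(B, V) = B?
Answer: -25161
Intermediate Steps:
I(G, j) = 2 (I(G, j) = -2*(-1) = 2)
b = -1 (b = 2 + (-3 - 1*0) = 2 + (-3 + 0) = 2 - 3 = -1)
T(s, J) = -6/J (T(s, J) = (6/J)/(-1) = (6/J)*(-1) = -6/J)
T(1, I(3, x(1, 1)))*8387 = -6/2*8387 = -6*½*8387 = -3*8387 = -25161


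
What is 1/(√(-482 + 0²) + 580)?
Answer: 290/168441 - I*√482/336882 ≈ 0.0017217 - 6.517e-5*I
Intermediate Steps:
1/(√(-482 + 0²) + 580) = 1/(√(-482 + 0) + 580) = 1/(√(-482) + 580) = 1/(I*√482 + 580) = 1/(580 + I*√482)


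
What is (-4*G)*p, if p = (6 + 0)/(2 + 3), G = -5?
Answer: 24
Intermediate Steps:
p = 6/5 ≈ 1.2000
(-4*G)*p = -4*(-5)*(6/5) = 20*(6/5) = 24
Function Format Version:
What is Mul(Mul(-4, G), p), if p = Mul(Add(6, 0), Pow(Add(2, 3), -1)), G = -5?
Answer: 24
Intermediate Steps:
p = Rational(6, 5) (p = Mul(6, Pow(5, -1)) = Mul(6, Rational(1, 5)) = Rational(6, 5) ≈ 1.2000)
Mul(Mul(-4, G), p) = Mul(Mul(-4, -5), Rational(6, 5)) = Mul(20, Rational(6, 5)) = 24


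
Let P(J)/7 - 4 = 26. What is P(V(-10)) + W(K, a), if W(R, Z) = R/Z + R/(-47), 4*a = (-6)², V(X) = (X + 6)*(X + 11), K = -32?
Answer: 87614/423 ≈ 207.13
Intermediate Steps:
V(X) = (6 + X)*(11 + X)
P(J) = 210 (P(J) = 28 + 7*26 = 28 + 182 = 210)
a = 9 (a = (¼)*(-6)² = (¼)*36 = 9)
W(R, Z) = -R/47 + R/Z (W(R, Z) = R/Z + R*(-1/47) = R/Z - R/47 = -R/47 + R/Z)
P(V(-10)) + W(K, a) = 210 + (-1/47*(-32) - 32/9) = 210 + (32/47 - 32*⅑) = 210 + (32/47 - 32/9) = 210 - 1216/423 = 87614/423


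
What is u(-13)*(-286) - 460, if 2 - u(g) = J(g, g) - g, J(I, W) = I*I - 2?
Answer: 50448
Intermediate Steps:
J(I, W) = -2 + I² (J(I, W) = I² - 2 = -2 + I²)
u(g) = 4 + g - g² (u(g) = 2 - ((-2 + g²) - g) = 2 - (-2 + g² - g) = 2 + (2 + g - g²) = 4 + g - g²)
u(-13)*(-286) - 460 = (4 - 13 - 1*(-13)²)*(-286) - 460 = (4 - 13 - 1*169)*(-286) - 460 = (4 - 13 - 169)*(-286) - 460 = -178*(-286) - 460 = 50908 - 460 = 50448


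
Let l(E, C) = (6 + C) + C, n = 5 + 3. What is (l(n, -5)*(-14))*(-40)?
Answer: -2240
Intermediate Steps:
n = 8
l(E, C) = 6 + 2*C
(l(n, -5)*(-14))*(-40) = ((6 + 2*(-5))*(-14))*(-40) = ((6 - 10)*(-14))*(-40) = -4*(-14)*(-40) = 56*(-40) = -2240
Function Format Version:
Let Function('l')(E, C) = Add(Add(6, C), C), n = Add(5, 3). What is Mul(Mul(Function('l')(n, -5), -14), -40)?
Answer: -2240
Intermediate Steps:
n = 8
Function('l')(E, C) = Add(6, Mul(2, C))
Mul(Mul(Function('l')(n, -5), -14), -40) = Mul(Mul(Add(6, Mul(2, -5)), -14), -40) = Mul(Mul(Add(6, -10), -14), -40) = Mul(Mul(-4, -14), -40) = Mul(56, -40) = -2240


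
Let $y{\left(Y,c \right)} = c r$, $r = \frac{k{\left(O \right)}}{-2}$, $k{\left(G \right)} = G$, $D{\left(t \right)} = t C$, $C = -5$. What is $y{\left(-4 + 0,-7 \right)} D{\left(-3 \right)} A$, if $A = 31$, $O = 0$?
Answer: $0$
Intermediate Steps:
$D{\left(t \right)} = - 5 t$ ($D{\left(t \right)} = t \left(-5\right) = - 5 t$)
$r = 0$ ($r = \frac{0}{-2} = 0 \left(- \frac{1}{2}\right) = 0$)
$y{\left(Y,c \right)} = 0$ ($y{\left(Y,c \right)} = c 0 = 0$)
$y{\left(-4 + 0,-7 \right)} D{\left(-3 \right)} A = 0 \left(\left(-5\right) \left(-3\right)\right) 31 = 0 \cdot 15 \cdot 31 = 0 \cdot 31 = 0$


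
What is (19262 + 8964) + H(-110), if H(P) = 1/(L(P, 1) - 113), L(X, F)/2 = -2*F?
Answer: 3302441/117 ≈ 28226.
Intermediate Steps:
L(X, F) = -4*F (L(X, F) = 2*(-2*F) = -4*F)
H(P) = -1/117 (H(P) = 1/(-4*1 - 113) = 1/(-4 - 113) = 1/(-117) = -1/117)
(19262 + 8964) + H(-110) = (19262 + 8964) - 1/117 = 28226 - 1/117 = 3302441/117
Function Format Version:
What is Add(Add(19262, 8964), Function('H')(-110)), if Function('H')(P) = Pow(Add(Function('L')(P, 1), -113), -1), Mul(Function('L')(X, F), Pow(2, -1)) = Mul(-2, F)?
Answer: Rational(3302441, 117) ≈ 28226.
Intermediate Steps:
Function('L')(X, F) = Mul(-4, F) (Function('L')(X, F) = Mul(2, Mul(-2, F)) = Mul(-4, F))
Function('H')(P) = Rational(-1, 117) (Function('H')(P) = Pow(Add(Mul(-4, 1), -113), -1) = Pow(Add(-4, -113), -1) = Pow(-117, -1) = Rational(-1, 117))
Add(Add(19262, 8964), Function('H')(-110)) = Add(Add(19262, 8964), Rational(-1, 117)) = Add(28226, Rational(-1, 117)) = Rational(3302441, 117)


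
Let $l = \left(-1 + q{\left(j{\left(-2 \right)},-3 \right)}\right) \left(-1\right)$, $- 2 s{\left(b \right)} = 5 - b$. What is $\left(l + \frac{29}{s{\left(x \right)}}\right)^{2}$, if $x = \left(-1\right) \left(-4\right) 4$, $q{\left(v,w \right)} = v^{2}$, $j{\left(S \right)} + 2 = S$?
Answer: $\frac{11449}{121} \approx 94.62$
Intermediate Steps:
$j{\left(S \right)} = -2 + S$
$x = 16$ ($x = 4 \cdot 4 = 16$)
$s{\left(b \right)} = - \frac{5}{2} + \frac{b}{2}$ ($s{\left(b \right)} = - \frac{5 - b}{2} = - \frac{5}{2} + \frac{b}{2}$)
$l = -15$ ($l = \left(-1 + \left(-2 - 2\right)^{2}\right) \left(-1\right) = \left(-1 + \left(-4\right)^{2}\right) \left(-1\right) = \left(-1 + 16\right) \left(-1\right) = 15 \left(-1\right) = -15$)
$\left(l + \frac{29}{s{\left(x \right)}}\right)^{2} = \left(-15 + \frac{29}{- \frac{5}{2} + \frac{1}{2} \cdot 16}\right)^{2} = \left(-15 + \frac{29}{- \frac{5}{2} + 8}\right)^{2} = \left(-15 + \frac{29}{\frac{11}{2}}\right)^{2} = \left(-15 + 29 \cdot \frac{2}{11}\right)^{2} = \left(-15 + \frac{58}{11}\right)^{2} = \left(- \frac{107}{11}\right)^{2} = \frac{11449}{121}$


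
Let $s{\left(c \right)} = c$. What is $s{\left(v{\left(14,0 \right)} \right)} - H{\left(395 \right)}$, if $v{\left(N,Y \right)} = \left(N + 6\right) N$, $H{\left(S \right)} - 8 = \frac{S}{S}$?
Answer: $271$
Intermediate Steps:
$H{\left(S \right)} = 9$ ($H{\left(S \right)} = 8 + \frac{S}{S} = 8 + 1 = 9$)
$v{\left(N,Y \right)} = N \left(6 + N\right)$ ($v{\left(N,Y \right)} = \left(6 + N\right) N = N \left(6 + N\right)$)
$s{\left(v{\left(14,0 \right)} \right)} - H{\left(395 \right)} = 14 \left(6 + 14\right) - 9 = 14 \cdot 20 - 9 = 280 - 9 = 271$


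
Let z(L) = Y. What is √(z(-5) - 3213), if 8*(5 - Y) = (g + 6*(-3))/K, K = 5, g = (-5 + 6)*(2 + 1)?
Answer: I*√51322/4 ≈ 56.636*I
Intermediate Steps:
g = 3 (g = 1*3 = 3)
Y = 43/8 (Y = 5 - (3 + 6*(-3))/(8*5) = 5 - (3 - 18)/40 = 5 - (-15)/40 = 5 - ⅛*(-3) = 5 + 3/8 = 43/8 ≈ 5.3750)
z(L) = 43/8
√(z(-5) - 3213) = √(43/8 - 3213) = √(-25661/8) = I*√51322/4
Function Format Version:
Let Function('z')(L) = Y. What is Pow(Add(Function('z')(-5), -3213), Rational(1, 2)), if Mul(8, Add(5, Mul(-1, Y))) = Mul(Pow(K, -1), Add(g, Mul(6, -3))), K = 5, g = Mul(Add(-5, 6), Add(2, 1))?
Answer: Mul(Rational(1, 4), I, Pow(51322, Rational(1, 2))) ≈ Mul(56.636, I)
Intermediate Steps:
g = 3 (g = Mul(1, 3) = 3)
Y = Rational(43, 8) (Y = Add(5, Mul(Rational(-1, 8), Mul(Pow(5, -1), Add(3, Mul(6, -3))))) = Add(5, Mul(Rational(-1, 8), Mul(Rational(1, 5), Add(3, -18)))) = Add(5, Mul(Rational(-1, 8), Mul(Rational(1, 5), -15))) = Add(5, Mul(Rational(-1, 8), -3)) = Add(5, Rational(3, 8)) = Rational(43, 8) ≈ 5.3750)
Function('z')(L) = Rational(43, 8)
Pow(Add(Function('z')(-5), -3213), Rational(1, 2)) = Pow(Add(Rational(43, 8), -3213), Rational(1, 2)) = Pow(Rational(-25661, 8), Rational(1, 2)) = Mul(Rational(1, 4), I, Pow(51322, Rational(1, 2)))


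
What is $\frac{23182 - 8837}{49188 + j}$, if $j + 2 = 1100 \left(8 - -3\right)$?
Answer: $\frac{14345}{61286} \approx 0.23407$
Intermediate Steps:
$j = 12098$ ($j = -2 + 1100 \left(8 - -3\right) = -2 + 1100 \left(8 + 3\right) = -2 + 1100 \cdot 11 = -2 + 12100 = 12098$)
$\frac{23182 - 8837}{49188 + j} = \frac{23182 - 8837}{49188 + 12098} = \frac{14345}{61286}$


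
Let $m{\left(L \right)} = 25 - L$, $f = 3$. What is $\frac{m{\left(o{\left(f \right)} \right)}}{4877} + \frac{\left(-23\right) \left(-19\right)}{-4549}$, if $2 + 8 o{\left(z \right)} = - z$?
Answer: $- \frac{16117447}{177483784} \approx -0.090811$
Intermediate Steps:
$o{\left(z \right)} = - \frac{1}{4} - \frac{z}{8}$ ($o{\left(z \right)} = - \frac{1}{4} + \frac{\left(-1\right) z}{8} = - \frac{1}{4} - \frac{z}{8}$)
$\frac{m{\left(o{\left(f \right)} \right)}}{4877} + \frac{\left(-23\right) \left(-19\right)}{-4549} = \frac{25 - \left(- \frac{1}{4} - \frac{3}{8}\right)}{4877} + \frac{\left(-23\right) \left(-19\right)}{-4549} = \left(25 - \left(- \frac{1}{4} - \frac{3}{8}\right)\right) \frac{1}{4877} + 437 \left(- \frac{1}{4549}\right) = \left(25 - - \frac{5}{8}\right) \frac{1}{4877} - \frac{437}{4549} = \left(25 + \frac{5}{8}\right) \frac{1}{4877} - \frac{437}{4549} = \frac{205}{8} \cdot \frac{1}{4877} - \frac{437}{4549} = \frac{205}{39016} - \frac{437}{4549} = - \frac{16117447}{177483784}$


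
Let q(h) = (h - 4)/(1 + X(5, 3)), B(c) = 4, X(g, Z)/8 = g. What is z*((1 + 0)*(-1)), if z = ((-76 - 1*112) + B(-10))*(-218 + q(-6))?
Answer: -1646432/41 ≈ -40157.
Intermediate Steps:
X(g, Z) = 8*g
q(h) = -4/41 + h/41 (q(h) = (h - 4)/(1 + 8*5) = (-4 + h)/(1 + 40) = (-4 + h)/41 = (-4 + h)*(1/41) = -4/41 + h/41)
z = 1646432/41 (z = ((-76 - 1*112) + 4)*(-218 + (-4/41 + (1/41)*(-6))) = ((-76 - 112) + 4)*(-218 + (-4/41 - 6/41)) = (-188 + 4)*(-218 - 10/41) = -184*(-8948/41) = 1646432/41 ≈ 40157.)
z*((1 + 0)*(-1)) = 1646432*((1 + 0)*(-1))/41 = 1646432*(1*(-1))/41 = (1646432/41)*(-1) = -1646432/41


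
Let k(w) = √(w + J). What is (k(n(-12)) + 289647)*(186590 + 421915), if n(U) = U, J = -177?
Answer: 176251647735 + 1825515*I*√21 ≈ 1.7625e+11 + 8.3656e+6*I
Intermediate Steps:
k(w) = √(-177 + w) (k(w) = √(w - 177) = √(-177 + w))
(k(n(-12)) + 289647)*(186590 + 421915) = (√(-177 - 12) + 289647)*(186590 + 421915) = (√(-189) + 289647)*608505 = (3*I*√21 + 289647)*608505 = (289647 + 3*I*√21)*608505 = 176251647735 + 1825515*I*√21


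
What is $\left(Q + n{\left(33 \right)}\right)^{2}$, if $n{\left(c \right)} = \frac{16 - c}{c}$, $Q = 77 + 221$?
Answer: $\frac{96373489}{1089} \approx 88497.0$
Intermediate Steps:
$Q = 298$
$n{\left(c \right)} = \frac{16 - c}{c}$
$\left(Q + n{\left(33 \right)}\right)^{2} = \left(298 + \frac{16 - 33}{33}\right)^{2} = \left(298 + \frac{1}{33} \left(-17\right)\right)^{2} = \left(298 - \frac{17}{33}\right)^{2} = \left(\frac{9817}{33}\right)^{2} = \frac{96373489}{1089}$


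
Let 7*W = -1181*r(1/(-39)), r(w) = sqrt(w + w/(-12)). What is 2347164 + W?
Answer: 2347164 - 1181*I*sqrt(143)/546 ≈ 2.3472e+6 - 25.866*I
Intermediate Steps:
r(w) = sqrt(33)*sqrt(w)/6 (r(w) = sqrt(w + w*(-1/12)) = sqrt(w - w/12) = sqrt(11*w/12) = sqrt(33)*sqrt(w)/6)
W = -1181*I*sqrt(143)/546 (W = (-1181*sqrt(33)*sqrt(1/(-39))/6)/7 = (-1181*sqrt(33)*sqrt(-1/39)/6)/7 = (-1181*sqrt(33)*I*sqrt(39)/39/6)/7 = (-1181*I*sqrt(143)/78)/7 = -1181*I*sqrt(143)/546 ≈ -25.866*I)
2347164 + W = 2347164 - 1181*I*sqrt(143)/546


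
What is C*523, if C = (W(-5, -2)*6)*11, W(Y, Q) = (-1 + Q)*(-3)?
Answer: 310662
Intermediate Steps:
W(Y, Q) = 3 - 3*Q
C = 594 (C = ((3 - 3*(-2))*6)*11 = ((3 + 6)*6)*11 = (9*6)*11 = 54*11 = 594)
C*523 = 594*523 = 310662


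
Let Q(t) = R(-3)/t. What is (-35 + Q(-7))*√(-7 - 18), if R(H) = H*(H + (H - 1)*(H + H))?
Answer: -130*I ≈ -130.0*I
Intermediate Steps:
R(H) = H*(H + 2*H*(-1 + H)) (R(H) = H*(H + (-1 + H)*(2*H)) = H*(H + 2*H*(-1 + H)))
Q(t) = -63/t (Q(t) = ((-3)²*(-1 + 2*(-3)))/t = (9*(-1 - 6))/t = (9*(-7))/t = -63/t)
(-35 + Q(-7))*√(-7 - 18) = (-35 - 63/(-7))*√(-7 - 18) = (-35 - 63*(-⅐))*√(-25) = (-35 + 9)*(5*I) = -130*I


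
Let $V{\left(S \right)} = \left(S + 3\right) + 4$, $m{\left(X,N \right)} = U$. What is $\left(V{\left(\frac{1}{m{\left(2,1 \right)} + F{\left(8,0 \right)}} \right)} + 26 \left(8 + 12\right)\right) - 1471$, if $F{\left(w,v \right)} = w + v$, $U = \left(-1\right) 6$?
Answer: $- \frac{1887}{2} \approx -943.5$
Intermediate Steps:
$U = -6$
$m{\left(X,N \right)} = -6$
$F{\left(w,v \right)} = v + w$
$V{\left(S \right)} = 7 + S$ ($V{\left(S \right)} = \left(3 + S\right) + 4 = 7 + S$)
$\left(V{\left(\frac{1}{m{\left(2,1 \right)} + F{\left(8,0 \right)}} \right)} + 26 \left(8 + 12\right)\right) - 1471 = \left(\left(7 + \frac{1}{-6 + \left(0 + 8\right)}\right) + 26 \left(8 + 12\right)\right) - 1471 = \left(\left(7 + \frac{1}{-6 + 8}\right) + 26 \cdot 20\right) - 1471 = \left(\left(7 + \frac{1}{2}\right) + 520\right) - 1471 = \left(\frac{15}{2} + 520\right) - 1471 = \frac{1055}{2} - 1471 = - \frac{1887}{2}$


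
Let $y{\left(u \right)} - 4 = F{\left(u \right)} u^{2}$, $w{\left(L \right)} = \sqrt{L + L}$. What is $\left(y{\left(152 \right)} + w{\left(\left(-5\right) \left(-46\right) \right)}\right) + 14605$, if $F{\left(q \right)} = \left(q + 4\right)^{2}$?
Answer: $562273553 + 2 \sqrt{115} \approx 5.6227 \cdot 10^{8}$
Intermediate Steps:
$F{\left(q \right)} = \left(4 + q\right)^{2}$
$w{\left(L \right)} = \sqrt{2} \sqrt{L}$ ($w{\left(L \right)} = \sqrt{2 L} = \sqrt{2} \sqrt{L}$)
$y{\left(u \right)} = 4 + u^{2} \left(4 + u\right)^{2}$ ($y{\left(u \right)} = 4 + \left(4 + u\right)^{2} u^{2} = 4 + u^{2} \left(4 + u\right)^{2}$)
$\left(y{\left(152 \right)} + w{\left(\left(-5\right) \left(-46\right) \right)}\right) + 14605 = \left(\left(4 + 152^{2} \left(4 + 152\right)^{2}\right) + \sqrt{2} \sqrt{\left(-5\right) \left(-46\right)}\right) + 14605 = \left(\left(4 + 23104 \cdot 156^{2}\right) + \sqrt{2} \sqrt{230}\right) + 14605 = \left(\left(4 + 23104 \cdot 24336\right) + 2 \sqrt{115}\right) + 14605 = \left(\left(4 + 562258944\right) + 2 \sqrt{115}\right) + 14605 = \left(562258948 + 2 \sqrt{115}\right) + 14605 = 562273553 + 2 \sqrt{115}$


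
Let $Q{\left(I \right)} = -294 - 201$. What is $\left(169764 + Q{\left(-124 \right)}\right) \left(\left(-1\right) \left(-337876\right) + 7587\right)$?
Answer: $58476176547$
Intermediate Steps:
$Q{\left(I \right)} = -495$
$\left(169764 + Q{\left(-124 \right)}\right) \left(\left(-1\right) \left(-337876\right) + 7587\right) = \left(169764 - 495\right) \left(\left(-1\right) \left(-337876\right) + 7587\right) = 169269 \left(337876 + 7587\right) = 169269 \cdot 345463 = 58476176547$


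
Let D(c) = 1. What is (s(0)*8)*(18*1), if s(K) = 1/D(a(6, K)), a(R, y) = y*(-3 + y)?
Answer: 144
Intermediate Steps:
s(K) = 1 (s(K) = 1/1 = 1)
(s(0)*8)*(18*1) = (1*8)*(18*1) = 8*18 = 144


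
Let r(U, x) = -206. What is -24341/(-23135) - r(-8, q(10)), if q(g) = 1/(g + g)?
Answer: 4790151/23135 ≈ 207.05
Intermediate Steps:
q(g) = 1/(2*g)
-24341/(-23135) - r(-8, q(10)) = -24341/(-23135) - 1*(-206) = -24341*(-1/23135) + 206 = 24341/23135 + 206 = 4790151/23135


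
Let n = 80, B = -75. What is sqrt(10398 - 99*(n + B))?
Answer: sqrt(9903) ≈ 99.514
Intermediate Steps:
sqrt(10398 - 99*(n + B)) = sqrt(10398 - 99*(80 - 75)) = sqrt(10398 - 99*5) = sqrt(10398 - 495) = sqrt(9903)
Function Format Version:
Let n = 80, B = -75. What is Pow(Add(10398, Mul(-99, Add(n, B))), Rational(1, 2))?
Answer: Pow(9903, Rational(1, 2)) ≈ 99.514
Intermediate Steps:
Pow(Add(10398, Mul(-99, Add(n, B))), Rational(1, 2)) = Pow(Add(10398, Mul(-99, Add(80, -75))), Rational(1, 2)) = Pow(Add(10398, Mul(-99, 5)), Rational(1, 2)) = Pow(Add(10398, -495), Rational(1, 2)) = Pow(9903, Rational(1, 2))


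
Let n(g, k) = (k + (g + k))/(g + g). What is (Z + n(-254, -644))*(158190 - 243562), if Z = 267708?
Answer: -2902588367658/127 ≈ -2.2855e+10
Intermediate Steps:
n(g, k) = (g + 2*k)/(2*g) (n(g, k) = (g + 2*k)/((2*g)) = (g + 2*k)*(1/(2*g)) = (g + 2*k)/(2*g))
(Z + n(-254, -644))*(158190 - 243562) = (267708 + (-644 + (1/2)*(-254))/(-254))*(158190 - 243562) = (267708 - (-644 - 127)/254)*(-85372) = (267708 - 1/254*(-771))*(-85372) = (267708 + 771/254)*(-85372) = (67998603/254)*(-85372) = -2902588367658/127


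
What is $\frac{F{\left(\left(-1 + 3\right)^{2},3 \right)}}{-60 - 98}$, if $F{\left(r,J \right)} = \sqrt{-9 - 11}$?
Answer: $- \frac{i \sqrt{5}}{79} \approx - 0.028305 i$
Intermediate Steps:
$F{\left(r,J \right)} = 2 i \sqrt{5}$ ($F{\left(r,J \right)} = \sqrt{-20} = 2 i \sqrt{5}$)
$\frac{F{\left(\left(-1 + 3\right)^{2},3 \right)}}{-60 - 98} = \frac{2 i \sqrt{5}}{-60 - 98} = \frac{2 i \sqrt{5}}{-158} = 2 i \sqrt{5} \left(- \frac{1}{158}\right) = - \frac{i \sqrt{5}}{79}$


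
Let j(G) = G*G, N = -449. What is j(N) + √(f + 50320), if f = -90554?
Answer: 201601 + I*√40234 ≈ 2.016e+5 + 200.58*I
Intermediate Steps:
j(G) = G²
j(N) + √(f + 50320) = (-449)² + √(-90554 + 50320) = 201601 + √(-40234) = 201601 + I*√40234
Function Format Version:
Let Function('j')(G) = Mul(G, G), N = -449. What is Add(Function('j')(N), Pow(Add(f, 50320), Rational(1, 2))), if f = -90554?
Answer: Add(201601, Mul(I, Pow(40234, Rational(1, 2)))) ≈ Add(2.0160e+5, Mul(200.58, I))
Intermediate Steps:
Function('j')(G) = Pow(G, 2)
Add(Function('j')(N), Pow(Add(f, 50320), Rational(1, 2))) = Add(Pow(-449, 2), Pow(Add(-90554, 50320), Rational(1, 2))) = Add(201601, Pow(-40234, Rational(1, 2))) = Add(201601, Mul(I, Pow(40234, Rational(1, 2))))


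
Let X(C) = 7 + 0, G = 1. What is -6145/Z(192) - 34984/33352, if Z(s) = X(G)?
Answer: -25649116/29183 ≈ -878.91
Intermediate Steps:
X(C) = 7
Z(s) = 7
-6145/Z(192) - 34984/33352 = -6145/7 - 34984/33352 = -6145*⅐ - 34984*1/33352 = -6145/7 - 4373/4169 = -25649116/29183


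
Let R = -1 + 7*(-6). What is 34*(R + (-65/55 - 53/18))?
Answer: -158627/99 ≈ -1602.3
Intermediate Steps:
R = -43 (R = -1 - 42 = -43)
34*(R + (-65/55 - 53/18)) = 34*(-43 + (-65/55 - 53/18)) = 34*(-43 + (-65*1/55 - 53*1/18)) = 34*(-43 + (-13/11 - 53/18)) = 34*(-43 - 817/198) = 34*(-9331/198) = -158627/99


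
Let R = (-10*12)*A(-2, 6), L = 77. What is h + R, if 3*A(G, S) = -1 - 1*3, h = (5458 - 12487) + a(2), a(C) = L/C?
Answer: -13661/2 ≈ -6830.5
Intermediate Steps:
a(C) = 77/C
h = -13981/2 (h = (5458 - 12487) + 77/2 = -7029 + 77*(½) = -7029 + 77/2 = -13981/2 ≈ -6990.5)
A(G, S) = -4/3 (A(G, S) = (-1 - 1*3)/3 = (-1 - 3)/3 = (⅓)*(-4) = -4/3)
R = 160 (R = -10*12*(-4/3) = -120*(-4/3) = 160)
h + R = -13981/2 + 160 = -13661/2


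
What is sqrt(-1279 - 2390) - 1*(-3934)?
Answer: 3934 + I*sqrt(3669) ≈ 3934.0 + 60.572*I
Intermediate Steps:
sqrt(-1279 - 2390) - 1*(-3934) = sqrt(-3669) + 3934 = I*sqrt(3669) + 3934 = 3934 + I*sqrt(3669)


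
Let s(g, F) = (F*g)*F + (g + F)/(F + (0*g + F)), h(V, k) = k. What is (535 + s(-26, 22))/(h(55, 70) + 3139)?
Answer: -132540/35299 ≈ -3.7548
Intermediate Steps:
s(g, F) = g*F**2 + (F + g)/(2*F) (s(g, F) = g*F**2 + (F + g)/(F + (0 + F)) = g*F**2 + (F + g)/(F + F) = g*F**2 + (F + g)/((2*F)) = g*F**2 + (F + g)*(1/(2*F)) = g*F**2 + (F + g)/(2*F))
(535 + s(-26, 22))/(h(55, 70) + 3139) = (535 + (1/2)*(22 - 26 + 2*(-26)*22**3)/22)/(70 + 3139) = (535 + (1/2)*(1/22)*(22 - 26 + 2*(-26)*10648))/3209 = (535 + (1/2)*(1/22)*(22 - 26 - 553696))*(1/3209) = (535 + (1/2)*(1/22)*(-553700))*(1/3209) = (535 - 138425/11)*(1/3209) = -132540/11*1/3209 = -132540/35299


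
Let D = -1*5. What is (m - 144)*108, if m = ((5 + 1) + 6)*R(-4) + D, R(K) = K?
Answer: -21276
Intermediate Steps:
D = -5
m = -53 (m = ((5 + 1) + 6)*(-4) - 5 = (6 + 6)*(-4) - 5 = 12*(-4) - 5 = -48 - 5 = -53)
(m - 144)*108 = (-53 - 144)*108 = -197*108 = -21276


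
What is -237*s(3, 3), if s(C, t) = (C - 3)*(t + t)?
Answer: 0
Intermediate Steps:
s(C, t) = 2*t*(-3 + C) (s(C, t) = (-3 + C)*(2*t) = 2*t*(-3 + C))
-237*s(3, 3) = -474*3*(-3 + 3) = -474*3*0 = -237*0 = 0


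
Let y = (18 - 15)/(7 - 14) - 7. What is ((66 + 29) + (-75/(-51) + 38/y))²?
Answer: 1630463641/195364 ≈ 8345.8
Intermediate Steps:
y = -52/7 (y = 3/(-7) - 7 = 3*(-⅐) - 7 = -3/7 - 7 = -52/7 ≈ -7.4286)
((66 + 29) + (-75/(-51) + 38/y))² = ((66 + 29) + (-75/(-51) + 38/(-52/7)))² = (95 + (-75*(-1/51) + 38*(-7/52)))² = (95 + (25/17 - 133/26))² = (95 - 1611/442)² = (40379/442)² = 1630463641/195364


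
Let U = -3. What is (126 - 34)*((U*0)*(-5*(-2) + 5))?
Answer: 0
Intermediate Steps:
(126 - 34)*((U*0)*(-5*(-2) + 5)) = (126 - 34)*((-3*0)*(-5*(-2) + 5)) = 92*(0*(10 + 5)) = 92*(0*15) = 92*0 = 0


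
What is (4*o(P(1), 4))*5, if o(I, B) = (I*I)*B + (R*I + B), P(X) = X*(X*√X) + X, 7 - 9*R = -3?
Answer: 4000/9 ≈ 444.44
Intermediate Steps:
R = 10/9 (R = 7/9 - ⅑*(-3) = 7/9 + ⅓ = 10/9 ≈ 1.1111)
P(X) = X + X^(5/2) (P(X) = X*X^(3/2) + X = X^(5/2) + X = X + X^(5/2))
o(I, B) = B + 10*I/9 + B*I² (o(I, B) = (I*I)*B + (10*I/9 + B) = I²*B + (B + 10*I/9) = B*I² + (B + 10*I/9) = B + 10*I/9 + B*I²)
(4*o(P(1), 4))*5 = (4*(4 + 10*(1 + 1^(5/2))/9 + 4*(1 + 1^(5/2))²))*5 = (4*(4 + 10*(1 + 1)/9 + 4*(1 + 1)²))*5 = (4*(4 + (10/9)*2 + 4*2²))*5 = (4*(4 + 20/9 + 4*4))*5 = (4*(4 + 20/9 + 16))*5 = (4*(200/9))*5 = (800/9)*5 = 4000/9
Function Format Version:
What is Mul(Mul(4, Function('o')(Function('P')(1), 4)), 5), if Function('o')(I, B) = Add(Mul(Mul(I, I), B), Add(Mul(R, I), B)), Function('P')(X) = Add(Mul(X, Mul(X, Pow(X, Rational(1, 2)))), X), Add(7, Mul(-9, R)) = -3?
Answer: Rational(4000, 9) ≈ 444.44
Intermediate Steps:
R = Rational(10, 9) (R = Add(Rational(7, 9), Mul(Rational(-1, 9), -3)) = Add(Rational(7, 9), Rational(1, 3)) = Rational(10, 9) ≈ 1.1111)
Function('P')(X) = Add(X, Pow(X, Rational(5, 2))) (Function('P')(X) = Add(Mul(X, Pow(X, Rational(3, 2))), X) = Add(Pow(X, Rational(5, 2)), X) = Add(X, Pow(X, Rational(5, 2))))
Function('o')(I, B) = Add(B, Mul(Rational(10, 9), I), Mul(B, Pow(I, 2))) (Function('o')(I, B) = Add(Mul(Mul(I, I), B), Add(Mul(Rational(10, 9), I), B)) = Add(Mul(Pow(I, 2), B), Add(B, Mul(Rational(10, 9), I))) = Add(Mul(B, Pow(I, 2)), Add(B, Mul(Rational(10, 9), I))) = Add(B, Mul(Rational(10, 9), I), Mul(B, Pow(I, 2))))
Mul(Mul(4, Function('o')(Function('P')(1), 4)), 5) = Mul(Mul(4, Add(4, Mul(Rational(10, 9), Add(1, Pow(1, Rational(5, 2)))), Mul(4, Pow(Add(1, Pow(1, Rational(5, 2))), 2)))), 5) = Mul(Mul(4, Add(4, Mul(Rational(10, 9), Add(1, 1)), Mul(4, Pow(Add(1, 1), 2)))), 5) = Mul(Mul(4, Add(4, Mul(Rational(10, 9), 2), Mul(4, Pow(2, 2)))), 5) = Mul(Mul(4, Add(4, Rational(20, 9), Mul(4, 4))), 5) = Mul(Mul(4, Add(4, Rational(20, 9), 16)), 5) = Mul(Mul(4, Rational(200, 9)), 5) = Mul(Rational(800, 9), 5) = Rational(4000, 9)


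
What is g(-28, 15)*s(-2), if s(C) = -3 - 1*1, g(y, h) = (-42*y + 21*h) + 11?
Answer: -6008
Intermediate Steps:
g(y, h) = 11 - 42*y + 21*h
s(C) = -4 (s(C) = -3 - 1 = -4)
g(-28, 15)*s(-2) = (11 - 42*(-28) + 21*15)*(-4) = (11 + 1176 + 315)*(-4) = 1502*(-4) = -6008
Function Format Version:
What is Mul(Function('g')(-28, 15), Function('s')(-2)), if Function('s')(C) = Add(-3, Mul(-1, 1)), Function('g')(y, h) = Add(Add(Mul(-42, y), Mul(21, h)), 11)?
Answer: -6008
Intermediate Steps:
Function('g')(y, h) = Add(11, Mul(-42, y), Mul(21, h))
Function('s')(C) = -4 (Function('s')(C) = Add(-3, -1) = -4)
Mul(Function('g')(-28, 15), Function('s')(-2)) = Mul(Add(11, Mul(-42, -28), Mul(21, 15)), -4) = Mul(Add(11, 1176, 315), -4) = Mul(1502, -4) = -6008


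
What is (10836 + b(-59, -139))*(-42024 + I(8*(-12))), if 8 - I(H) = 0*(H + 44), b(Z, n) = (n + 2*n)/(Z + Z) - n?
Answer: -27215170736/59 ≈ -4.6127e+8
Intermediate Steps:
b(Z, n) = -n + 3*n/(2*Z) (b(Z, n) = (3*n)/((2*Z)) - n = (3*n)*(1/(2*Z)) - n = 3*n/(2*Z) - n = -n + 3*n/(2*Z))
I(H) = 8 (I(H) = 8 - 0*(H + 44) = 8 - 0*(44 + H) = 8 - 1*0 = 8 + 0 = 8)
(10836 + b(-59, -139))*(-42024 + I(8*(-12))) = (10836 + (-1*(-139) + (3/2)*(-139)/(-59)))*(-42024 + 8) = (10836 + (139 + (3/2)*(-139)*(-1/59)))*(-42016) = (10836 + (139 + 417/118))*(-42016) = (10836 + 16819/118)*(-42016) = (1295467/118)*(-42016) = -27215170736/59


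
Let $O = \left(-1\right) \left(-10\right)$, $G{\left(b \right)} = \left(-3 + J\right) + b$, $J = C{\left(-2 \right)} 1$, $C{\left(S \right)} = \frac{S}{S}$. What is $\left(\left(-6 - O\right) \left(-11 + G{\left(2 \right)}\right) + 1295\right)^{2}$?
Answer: $2163841$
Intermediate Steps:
$C{\left(S \right)} = 1$
$J = 1$ ($J = 1 \cdot 1 = 1$)
$G{\left(b \right)} = -2 + b$ ($G{\left(b \right)} = \left(-3 + 1\right) + b = -2 + b$)
$O = 10$
$\left(\left(-6 - O\right) \left(-11 + G{\left(2 \right)}\right) + 1295\right)^{2} = \left(\left(-6 - 10\right) \left(-11 + \left(-2 + 2\right)\right) + 1295\right)^{2} = \left(\left(-6 - 10\right) \left(-11 + 0\right) + 1295\right)^{2} = \left(\left(-16\right) \left(-11\right) + 1295\right)^{2} = \left(176 + 1295\right)^{2} = 1471^{2} = 2163841$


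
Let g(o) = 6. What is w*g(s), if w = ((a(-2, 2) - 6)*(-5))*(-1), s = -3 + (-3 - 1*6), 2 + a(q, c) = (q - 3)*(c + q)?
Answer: -240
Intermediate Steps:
a(q, c) = -2 + (-3 + q)*(c + q) (a(q, c) = -2 + (q - 3)*(c + q) = -2 + (-3 + q)*(c + q))
s = -12 (s = -3 + (-3 - 6) = -3 - 9 = -12)
w = -40 (w = (((-2 + (-2)² - 3*2 - 3*(-2) + 2*(-2)) - 6)*(-5))*(-1) = (((-2 + 4 - 6 + 6 - 4) - 6)*(-5))*(-1) = ((-2 - 6)*(-5))*(-1) = -8*(-5)*(-1) = 40*(-1) = -40)
w*g(s) = -40*6 = -240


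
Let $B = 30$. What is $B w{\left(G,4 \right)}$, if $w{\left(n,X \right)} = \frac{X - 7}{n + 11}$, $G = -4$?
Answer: $- \frac{90}{7} \approx -12.857$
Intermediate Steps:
$w{\left(n,X \right)} = \frac{-7 + X}{11 + n}$
$B w{\left(G,4 \right)} = 30 \frac{-7 + 4}{11 - 4} = 30 \cdot \frac{1}{7} \left(-3\right) = 30 \left(- \frac{3}{7}\right) = - \frac{90}{7}$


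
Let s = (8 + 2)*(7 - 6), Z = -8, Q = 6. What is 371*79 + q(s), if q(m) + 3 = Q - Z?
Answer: 29320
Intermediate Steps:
s = 10 (s = 10*1 = 10)
q(m) = 11 (q(m) = -3 + (6 - 1*(-8)) = -3 + (6 + 8) = -3 + 14 = 11)
371*79 + q(s) = 371*79 + 11 = 29309 + 11 = 29320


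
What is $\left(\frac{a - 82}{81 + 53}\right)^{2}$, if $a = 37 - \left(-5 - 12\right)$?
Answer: $\frac{196}{4489} \approx 0.043662$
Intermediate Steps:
$a = 54$ ($a = 37 - -17 = 37 + 17 = 54$)
$\left(\frac{a - 82}{81 + 53}\right)^{2} = \left(\frac{54 - 82}{81 + 53}\right)^{2} = \left(- \frac{28}{134}\right)^{2} = \left(\left(-28\right) \frac{1}{134}\right)^{2} = \left(- \frac{14}{67}\right)^{2} = \frac{196}{4489}$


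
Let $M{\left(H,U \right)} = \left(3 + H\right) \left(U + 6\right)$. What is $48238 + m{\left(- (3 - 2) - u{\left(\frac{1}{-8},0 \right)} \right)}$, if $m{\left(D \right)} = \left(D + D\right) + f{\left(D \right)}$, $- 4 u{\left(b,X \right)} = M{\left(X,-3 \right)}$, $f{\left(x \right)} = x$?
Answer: $\frac{192967}{4} \approx 48242.0$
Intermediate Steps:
$M{\left(H,U \right)} = \left(3 + H\right) \left(6 + U\right)$
$u{\left(b,X \right)} = - \frac{9}{4} - \frac{3 X}{4}$ ($u{\left(b,X \right)} = - \frac{18 + 3 \left(-3\right) + 6 X + X \left(-3\right)}{4} = - \frac{18 - 9 + 6 X - 3 X}{4} = - \frac{9 + 3 X}{4} = - \frac{9}{4} - \frac{3 X}{4}$)
$m{\left(D \right)} = 3 D$ ($m{\left(D \right)} = \left(D + D\right) + D = 2 D + D = 3 D$)
$48238 + m{\left(- (3 - 2) - u{\left(\frac{1}{-8},0 \right)} \right)} = 48238 + 3 \left(- (3 - 2) - \left(- \frac{9}{4} - 0\right)\right) = 48238 + 3 \left(\left(-1\right) 1 - \left(- \frac{9}{4} + 0\right)\right) = 48238 + 3 \left(-1 - - \frac{9}{4}\right) = 48238 + 3 \left(-1 + \frac{9}{4}\right) = 48238 + 3 \cdot \frac{5}{4} = 48238 + \frac{15}{4} = \frac{192967}{4}$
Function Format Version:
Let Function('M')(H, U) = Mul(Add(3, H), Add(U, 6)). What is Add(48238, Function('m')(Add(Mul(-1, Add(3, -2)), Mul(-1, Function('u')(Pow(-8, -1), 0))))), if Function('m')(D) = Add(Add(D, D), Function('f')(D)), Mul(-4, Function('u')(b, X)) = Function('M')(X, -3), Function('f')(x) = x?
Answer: Rational(192967, 4) ≈ 48242.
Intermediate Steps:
Function('M')(H, U) = Mul(Add(3, H), Add(6, U))
Function('u')(b, X) = Add(Rational(-9, 4), Mul(Rational(-3, 4), X)) (Function('u')(b, X) = Mul(Rational(-1, 4), Add(18, Mul(3, -3), Mul(6, X), Mul(X, -3))) = Mul(Rational(-1, 4), Add(18, -9, Mul(6, X), Mul(-3, X))) = Mul(Rational(-1, 4), Add(9, Mul(3, X))) = Add(Rational(-9, 4), Mul(Rational(-3, 4), X)))
Function('m')(D) = Mul(3, D) (Function('m')(D) = Add(Add(D, D), D) = Add(Mul(2, D), D) = Mul(3, D))
Add(48238, Function('m')(Add(Mul(-1, Add(3, -2)), Mul(-1, Function('u')(Pow(-8, -1), 0))))) = Add(48238, Mul(3, Add(Mul(-1, Add(3, -2)), Mul(-1, Add(Rational(-9, 4), Mul(Rational(-3, 4), 0)))))) = Add(48238, Mul(3, Add(Mul(-1, 1), Mul(-1, Add(Rational(-9, 4), 0))))) = Add(48238, Mul(3, Add(-1, Mul(-1, Rational(-9, 4))))) = Add(48238, Mul(3, Add(-1, Rational(9, 4)))) = Add(48238, Mul(3, Rational(5, 4))) = Add(48238, Rational(15, 4)) = Rational(192967, 4)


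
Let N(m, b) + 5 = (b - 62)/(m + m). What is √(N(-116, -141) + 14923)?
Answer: 41*√142/4 ≈ 122.14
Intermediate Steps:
N(m, b) = -5 + (-62 + b)/(2*m) (N(m, b) = -5 + (b - 62)/(m + m) = -5 + (-62 + b)/((2*m)) = -5 + (-62 + b)*(1/(2*m)) = -5 + (-62 + b)/(2*m))
√(N(-116, -141) + 14923) = √((½)*(-62 - 141 - 10*(-116))/(-116) + 14923) = √((½)*(-1/116)*(-62 - 141 + 1160) + 14923) = √((½)*(-1/116)*957 + 14923) = √(-33/8 + 14923) = √(119351/8) = 41*√142/4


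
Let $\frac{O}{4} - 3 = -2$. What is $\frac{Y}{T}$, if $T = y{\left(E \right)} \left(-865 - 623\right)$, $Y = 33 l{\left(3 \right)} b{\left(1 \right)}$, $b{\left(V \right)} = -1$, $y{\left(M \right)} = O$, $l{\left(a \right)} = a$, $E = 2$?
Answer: $\frac{33}{1984} \approx 0.016633$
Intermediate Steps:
$O = 4$ ($O = 12 + 4 \left(-2\right) = 12 - 8 = 4$)
$y{\left(M \right)} = 4$
$Y = -99$ ($Y = 33 \cdot 3 \left(-1\right) = 99 \left(-1\right) = -99$)
$T = -5952$ ($T = 4 \left(-865 - 623\right) = 4 \left(-1488\right) = -5952$)
$\frac{Y}{T} = - \frac{99}{-5952} = \left(-99\right) \left(- \frac{1}{5952}\right) = \frac{33}{1984}$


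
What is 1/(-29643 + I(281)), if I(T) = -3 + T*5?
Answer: -1/28241 ≈ -3.5410e-5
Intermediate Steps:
I(T) = -3 + 5*T
1/(-29643 + I(281)) = 1/(-29643 + (-3 + 5*281)) = 1/(-29643 + (-3 + 1405)) = 1/(-29643 + 1402) = 1/(-28241) = -1/28241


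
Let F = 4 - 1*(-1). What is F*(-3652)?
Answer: -18260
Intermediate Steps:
F = 5 (F = 4 + 1 = 5)
F*(-3652) = 5*(-3652) = -18260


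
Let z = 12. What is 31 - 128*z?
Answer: -1505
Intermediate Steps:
31 - 128*z = 31 - 128*12 = 31 - 1536 = -1505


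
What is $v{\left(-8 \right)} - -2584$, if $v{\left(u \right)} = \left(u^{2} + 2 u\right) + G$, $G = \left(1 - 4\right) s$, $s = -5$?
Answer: $2647$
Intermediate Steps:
$G = 15$ ($G = \left(1 - 4\right) \left(-5\right) = \left(-3\right) \left(-5\right) = 15$)
$v{\left(u \right)} = 15 + u^{2} + 2 u$ ($v{\left(u \right)} = \left(u^{2} + 2 u\right) + 15 = 15 + u^{2} + 2 u$)
$v{\left(-8 \right)} - -2584 = \left(15 + \left(-8\right)^{2} + 2 \left(-8\right)\right) - -2584 = \left(15 + 64 - 16\right) + 2584 = 63 + 2584 = 2647$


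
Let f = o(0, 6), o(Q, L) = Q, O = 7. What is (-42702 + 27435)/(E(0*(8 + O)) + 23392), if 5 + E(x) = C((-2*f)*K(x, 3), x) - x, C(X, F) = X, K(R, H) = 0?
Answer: -2181/3341 ≈ -0.65280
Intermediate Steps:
f = 0
E(x) = -5 - x (E(x) = -5 + (-2*0*0 - x) = -5 + (0*0 - x) = -5 + (0 - x) = -5 - x)
(-42702 + 27435)/(E(0*(8 + O)) + 23392) = (-42702 + 27435)/((-5 - 0*(8 + 7)) + 23392) = -15267/((-5 - 0*15) + 23392) = -15267/((-5 - 1*0) + 23392) = -15267/((-5 + 0) + 23392) = -15267/(-5 + 23392) = -15267/23387 = -15267*1/23387 = -2181/3341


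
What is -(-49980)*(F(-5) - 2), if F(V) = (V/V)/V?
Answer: -109956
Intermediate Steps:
F(V) = 1/V
-(-49980)*(F(-5) - 2) = -(-49980)*(1/(-5) - 2) = -(-49980)*(-⅕ - 2) = -(-49980)*(-11)/5 = -9996*11 = -109956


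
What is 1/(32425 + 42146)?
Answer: 1/74571 ≈ 1.3410e-5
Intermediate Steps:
1/(32425 + 42146) = 1/74571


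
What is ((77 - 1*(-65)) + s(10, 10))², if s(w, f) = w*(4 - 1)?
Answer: 29584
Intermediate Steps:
s(w, f) = 3*w (s(w, f) = w*3 = 3*w)
((77 - 1*(-65)) + s(10, 10))² = ((77 - 1*(-65)) + 3*10)² = ((77 + 65) + 30)² = (142 + 30)² = 172² = 29584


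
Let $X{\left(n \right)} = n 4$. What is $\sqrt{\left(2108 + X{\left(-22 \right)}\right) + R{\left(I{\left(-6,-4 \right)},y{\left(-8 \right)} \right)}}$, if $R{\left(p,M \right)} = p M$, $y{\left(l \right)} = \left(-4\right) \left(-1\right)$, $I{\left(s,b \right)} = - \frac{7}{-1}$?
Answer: $32 \sqrt{2} \approx 45.255$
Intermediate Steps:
$I{\left(s,b \right)} = 7$ ($I{\left(s,b \right)} = \left(-7\right) \left(-1\right) = 7$)
$y{\left(l \right)} = 4$
$X{\left(n \right)} = 4 n$
$R{\left(p,M \right)} = M p$
$\sqrt{\left(2108 + X{\left(-22 \right)}\right) + R{\left(I{\left(-6,-4 \right)},y{\left(-8 \right)} \right)}} = \sqrt{\left(2108 + 4 \left(-22\right)\right) + 4 \cdot 7} = \sqrt{\left(2108 - 88\right) + 28} = \sqrt{2020 + 28} = \sqrt{2048} = 32 \sqrt{2}$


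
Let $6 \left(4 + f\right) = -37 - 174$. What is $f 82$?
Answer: $- \frac{9635}{3} \approx -3211.7$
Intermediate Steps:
$f = - \frac{235}{6}$ ($f = -4 + \frac{-37 - 174}{6} = -4 + \frac{1}{6} \left(-211\right) = -4 - \frac{211}{6} = - \frac{235}{6} \approx -39.167$)
$f 82 = \left(- \frac{235}{6}\right) 82 = - \frac{9635}{3}$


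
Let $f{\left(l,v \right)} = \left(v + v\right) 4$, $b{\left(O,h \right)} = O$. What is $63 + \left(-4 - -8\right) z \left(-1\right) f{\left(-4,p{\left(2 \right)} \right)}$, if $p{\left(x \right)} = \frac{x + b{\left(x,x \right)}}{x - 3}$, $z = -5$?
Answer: $-577$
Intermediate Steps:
$p{\left(x \right)} = \frac{2 x}{-3 + x}$ ($p{\left(x \right)} = \frac{x + x}{x - 3} = \frac{2 x}{-3 + x}$)
$f{\left(l,v \right)} = 8 v$ ($f{\left(l,v \right)} = 2 v 4 = 8 v$)
$63 + \left(-4 - -8\right) z \left(-1\right) f{\left(-4,p{\left(2 \right)} \right)} = 63 + \left(-4 - -8\right) \left(\left(-5\right) \left(-1\right)\right) 8 \cdot 2 \cdot 2 \frac{1}{-3 + 2} = 63 + \left(-4 + 8\right) 5 \cdot 8 \cdot 2 \cdot 2 \frac{1}{-1} = 63 + 4 \cdot 5 \cdot 8 \cdot 2 \cdot 2 \left(-1\right) = 63 + 20 \cdot 8 \left(-4\right) = 63 + 20 \left(-32\right) = 63 - 640 = -577$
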